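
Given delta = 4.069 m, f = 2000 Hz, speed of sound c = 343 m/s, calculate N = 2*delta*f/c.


N = 2*delta*f/c = 2*delta/lambda, where lambda = c/f
lambda = 343 / 2000 = 0.1715 m
N = 2 * 4.069 / 0.1715 = 47.452


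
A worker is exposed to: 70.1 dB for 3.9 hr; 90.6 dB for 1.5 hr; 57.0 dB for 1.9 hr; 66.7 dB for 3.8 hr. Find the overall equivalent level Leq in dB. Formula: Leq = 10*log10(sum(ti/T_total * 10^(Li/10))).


T_total = 3.9 + 1.5 + 1.9 + 3.8 = 11.1 hr
(3.9/11.1) * 10^(70.1/10) = 3.59535e+06
(1.5/11.1) * 10^(90.6/10) = 1.55156e+08
(1.9/11.1) * 10^(57.0/10) = 85788.8
(3.8/11.1) * 10^(66.7/10) = 1.60126e+06
Sum = 3.59535e+06 + 1.55156e+08 + 85788.8 + 1.60126e+06 = 1.60438e+08
Leq = 10*log10(1.60438e+08) = 82.053 dB


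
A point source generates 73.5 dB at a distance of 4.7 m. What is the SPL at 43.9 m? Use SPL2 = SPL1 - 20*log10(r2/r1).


r2/r1 = 43.9/4.7 = 9.34043
Correction = 20*log10(9.34043) = 19.4073 dB
SPL2 = 73.5 - 19.4073 = 54.093 dB


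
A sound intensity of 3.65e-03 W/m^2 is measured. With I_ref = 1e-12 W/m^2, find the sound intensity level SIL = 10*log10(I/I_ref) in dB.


I / I_ref = 3.65e-03 / 1e-12 = 3.65e+09
SIL = 10 * log10(3.65e+09) = 95.623 dB


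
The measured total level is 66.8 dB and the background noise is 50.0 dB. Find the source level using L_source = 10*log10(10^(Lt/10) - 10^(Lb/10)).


10^(66.8/10) = 4.7863e+06
10^(50.0/10) = 100000
Difference = 4.7863e+06 - 100000 = 4.6863e+06
L_source = 10*log10(4.6863e+06) = 66.708 dB


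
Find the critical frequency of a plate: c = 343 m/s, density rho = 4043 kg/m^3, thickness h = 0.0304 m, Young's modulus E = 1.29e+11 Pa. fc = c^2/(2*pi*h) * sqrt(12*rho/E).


12*rho/E = 12*4043/1.29e+11 = 3.76093e-07
sqrt(12*rho/E) = sqrt(3.76093e-07) = 0.000613264
c^2/(2*pi*h) = 343^2/(2*pi*0.0304) = 615935
fc = 615935 * 0.000613264 = 377.73 Hz


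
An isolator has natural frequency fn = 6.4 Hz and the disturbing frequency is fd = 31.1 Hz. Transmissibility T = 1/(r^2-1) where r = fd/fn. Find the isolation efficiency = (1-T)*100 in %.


r = 31.1 / 6.4 = 4.85938
r^2 - 1 = 4.85938^2 - 1 = 22.6136
T = 1/22.6136 = 0.0442212
Efficiency = (1 - 0.0442212)*100 = 95.578 %


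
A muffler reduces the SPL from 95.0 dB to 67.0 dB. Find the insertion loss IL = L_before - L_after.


Insertion loss = SPL without muffler - SPL with muffler
IL = 95.0 - 67.0 = 28 dB


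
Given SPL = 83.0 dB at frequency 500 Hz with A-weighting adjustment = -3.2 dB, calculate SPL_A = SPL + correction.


A-weighting table: 500 Hz -> -3.2 dB correction
SPL_A = SPL + correction = 83.0 + (-3.2) = 79.8 dBA


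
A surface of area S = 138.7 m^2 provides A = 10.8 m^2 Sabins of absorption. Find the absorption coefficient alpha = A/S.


Absorption coefficient = absorbed power / incident power
alpha = A / S = 10.8 / 138.7 = 0.077866


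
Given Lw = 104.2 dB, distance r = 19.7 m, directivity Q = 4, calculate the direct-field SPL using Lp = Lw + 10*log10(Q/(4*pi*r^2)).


4*pi*r^2 = 4*pi*19.7^2 = 4876.88 m^2
Q / (4*pi*r^2) = 4 / 4876.88 = 0.000820197
Lp = 104.2 + 10*log10(0.000820197) = 73.339 dB


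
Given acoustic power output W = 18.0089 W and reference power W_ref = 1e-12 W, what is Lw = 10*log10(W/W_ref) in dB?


W / W_ref = 18.0089 / 1e-12 = 1.80089e+13
Lw = 10 * log10(1.80089e+13) = 132.55 dB


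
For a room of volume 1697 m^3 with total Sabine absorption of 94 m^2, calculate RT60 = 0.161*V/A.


RT60 = 0.161 * 1697 / 94 = 2.9066 s


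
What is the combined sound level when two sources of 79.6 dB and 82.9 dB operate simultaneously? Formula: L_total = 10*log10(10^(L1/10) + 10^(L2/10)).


10^(79.6/10) = 9.12011e+07
10^(82.9/10) = 1.94984e+08
Sum = 9.12011e+07 + 1.94984e+08 = 2.86185e+08
L_total = 10*log10(2.86185e+08) = 84.566 dB


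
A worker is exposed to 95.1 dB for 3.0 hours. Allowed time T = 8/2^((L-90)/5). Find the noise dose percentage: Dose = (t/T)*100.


T_allowed = 8 / 2^((95.1 - 90)/5) = 3.94493 hr
Dose = 3.0 / 3.94493 * 100 = 76.047 %


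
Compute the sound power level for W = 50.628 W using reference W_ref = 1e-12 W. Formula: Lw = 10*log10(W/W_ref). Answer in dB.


W / W_ref = 50.628 / 1e-12 = 5.0628e+13
Lw = 10 * log10(5.0628e+13) = 137.04 dB


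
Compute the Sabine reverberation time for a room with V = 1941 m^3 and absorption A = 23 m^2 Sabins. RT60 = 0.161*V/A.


RT60 = 0.161 * 1941 / 23 = 13.587 s


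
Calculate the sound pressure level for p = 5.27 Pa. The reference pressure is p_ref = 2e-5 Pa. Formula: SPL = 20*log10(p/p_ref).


p / p_ref = 5.27 / 2e-5 = 263500
SPL = 20 * log10(263500) = 108.42 dB


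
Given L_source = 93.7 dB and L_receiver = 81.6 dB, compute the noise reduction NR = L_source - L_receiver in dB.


NR = L_source - L_receiver (difference between source and receiving room levels)
NR = 93.7 - 81.6 = 12.1 dB


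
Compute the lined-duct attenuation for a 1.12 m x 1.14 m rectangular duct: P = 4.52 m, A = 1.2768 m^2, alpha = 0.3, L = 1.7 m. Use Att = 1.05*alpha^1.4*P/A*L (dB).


alpha^1.4 = 0.3^1.4 = 0.18534
Attenuation rate = 1.05 * alpha^1.4 * P / A
= 1.05 * 0.18534 * 4.52 / 1.2768 = 0.688928 dB/m
Total Att = 0.688928 * 1.7 = 1.1712 dB


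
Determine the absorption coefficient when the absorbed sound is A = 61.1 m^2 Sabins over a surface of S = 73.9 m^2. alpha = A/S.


Absorption coefficient = absorbed power / incident power
alpha = A / S = 61.1 / 73.9 = 0.82679


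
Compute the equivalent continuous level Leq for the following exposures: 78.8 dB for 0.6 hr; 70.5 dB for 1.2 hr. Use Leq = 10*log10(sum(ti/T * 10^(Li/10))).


T_total = 0.6 + 1.2 = 1.8 hr
(0.6/1.8) * 10^(78.8/10) = 2.52859e+07
(1.2/1.8) * 10^(70.5/10) = 7.48012e+06
Sum = 2.52859e+07 + 7.48012e+06 = 3.2766e+07
Leq = 10*log10(3.2766e+07) = 75.154 dB


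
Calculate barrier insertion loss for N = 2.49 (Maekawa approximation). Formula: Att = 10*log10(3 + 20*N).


3 + 20*N = 3 + 20*2.49 = 52.8
Att = 10*log10(52.8) = 17.226 dB


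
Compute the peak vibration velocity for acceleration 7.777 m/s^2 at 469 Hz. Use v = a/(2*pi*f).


omega = 2*pi*f = 2*pi*469 = 2946.81 rad/s
v = a / omega = 7.777 / 2946.81 = 0.0026391 m/s


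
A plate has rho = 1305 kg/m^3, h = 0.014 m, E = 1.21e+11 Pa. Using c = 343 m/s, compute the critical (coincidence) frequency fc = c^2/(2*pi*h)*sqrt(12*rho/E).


12*rho/E = 12*1305/1.21e+11 = 1.29421e-07
sqrt(12*rho/E) = sqrt(1.29421e-07) = 0.000359751
c^2/(2*pi*h) = 343^2/(2*pi*0.014) = 1.33746e+06
fc = 1.33746e+06 * 0.000359751 = 481.15 Hz


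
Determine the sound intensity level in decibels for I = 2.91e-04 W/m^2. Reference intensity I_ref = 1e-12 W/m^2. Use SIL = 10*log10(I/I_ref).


I / I_ref = 2.91e-04 / 1e-12 = 2.91e+08
SIL = 10 * log10(2.91e+08) = 84.639 dB


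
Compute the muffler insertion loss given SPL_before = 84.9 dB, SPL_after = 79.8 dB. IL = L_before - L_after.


Insertion loss = SPL without muffler - SPL with muffler
IL = 84.9 - 79.8 = 5.1 dB


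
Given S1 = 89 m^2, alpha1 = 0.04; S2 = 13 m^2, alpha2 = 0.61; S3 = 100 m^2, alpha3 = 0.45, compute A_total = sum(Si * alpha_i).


89 * 0.04 = 3.56
13 * 0.61 = 7.93
100 * 0.45 = 45
A_total = 3.56 + 7.93 + 45 = 56.49 m^2


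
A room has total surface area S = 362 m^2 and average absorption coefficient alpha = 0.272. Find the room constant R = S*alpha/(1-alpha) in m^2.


R = 362 * 0.272 / (1 - 0.272) = 135.25 m^2


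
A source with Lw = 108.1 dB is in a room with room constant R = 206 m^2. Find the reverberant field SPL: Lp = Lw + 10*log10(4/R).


4/R = 4/206 = 0.0194175
Lp = 108.1 + 10*log10(0.0194175) = 90.982 dB


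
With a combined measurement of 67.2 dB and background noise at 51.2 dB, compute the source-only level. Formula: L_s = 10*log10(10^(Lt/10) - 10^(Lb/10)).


10^(67.2/10) = 5.24807e+06
10^(51.2/10) = 131826
Difference = 5.24807e+06 - 131826 = 5.11624e+06
L_source = 10*log10(5.11624e+06) = 67.09 dB


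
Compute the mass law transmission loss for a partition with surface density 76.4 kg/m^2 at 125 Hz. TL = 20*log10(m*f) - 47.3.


m * f = 76.4 * 125 = 9550
20*log10(9550) = 79.6001 dB
TL = 79.6001 - 47.3 = 32.3 dB


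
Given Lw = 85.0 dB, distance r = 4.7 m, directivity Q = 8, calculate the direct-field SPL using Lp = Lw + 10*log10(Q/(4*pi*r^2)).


4*pi*r^2 = 4*pi*4.7^2 = 277.591 m^2
Q / (4*pi*r^2) = 8 / 277.591 = 0.0288194
Lp = 85.0 + 10*log10(0.0288194) = 69.597 dB


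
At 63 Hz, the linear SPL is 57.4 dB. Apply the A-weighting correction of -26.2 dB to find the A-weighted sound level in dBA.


A-weighting table: 63 Hz -> -26.2 dB correction
SPL_A = SPL + correction = 57.4 + (-26.2) = 31.2 dBA


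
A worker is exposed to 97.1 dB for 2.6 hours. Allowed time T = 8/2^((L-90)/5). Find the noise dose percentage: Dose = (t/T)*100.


T_allowed = 8 / 2^((97.1 - 90)/5) = 2.9897 hr
Dose = 2.6 / 2.9897 * 100 = 86.965 %


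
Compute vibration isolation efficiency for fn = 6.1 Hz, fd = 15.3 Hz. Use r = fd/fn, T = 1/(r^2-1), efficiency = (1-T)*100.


r = 15.3 / 6.1 = 2.5082
r^2 - 1 = 2.5082^2 - 1 = 5.29107
T = 1/5.29107 = 0.188998
Efficiency = (1 - 0.188998)*100 = 81.1 %


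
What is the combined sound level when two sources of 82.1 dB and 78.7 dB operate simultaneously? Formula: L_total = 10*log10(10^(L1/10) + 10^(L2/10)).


10^(82.1/10) = 1.62181e+08
10^(78.7/10) = 7.4131e+07
Sum = 1.62181e+08 + 7.4131e+07 = 2.36312e+08
L_total = 10*log10(2.36312e+08) = 83.735 dB


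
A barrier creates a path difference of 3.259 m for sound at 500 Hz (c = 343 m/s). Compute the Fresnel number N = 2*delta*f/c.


N = 2*delta*f/c = 2*delta/lambda, where lambda = c/f
lambda = 343 / 500 = 0.686 m
N = 2 * 3.259 / 0.686 = 9.5015


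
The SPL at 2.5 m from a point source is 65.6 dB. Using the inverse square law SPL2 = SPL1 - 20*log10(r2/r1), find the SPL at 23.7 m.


r2/r1 = 23.7/2.5 = 9.48
Correction = 20*log10(9.48) = 19.5362 dB
SPL2 = 65.6 - 19.5362 = 46.064 dB


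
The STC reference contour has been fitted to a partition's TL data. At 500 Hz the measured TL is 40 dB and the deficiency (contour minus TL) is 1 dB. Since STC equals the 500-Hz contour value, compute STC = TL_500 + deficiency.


By ASTM E413, STC = value of the fitted reference contour at 500 Hz.
Contour value at 500 Hz = TL_500 + deficiency = 40 + 1 = 41
STC = 41


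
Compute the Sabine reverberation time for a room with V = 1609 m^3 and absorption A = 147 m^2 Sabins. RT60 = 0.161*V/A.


RT60 = 0.161 * 1609 / 147 = 1.7622 s


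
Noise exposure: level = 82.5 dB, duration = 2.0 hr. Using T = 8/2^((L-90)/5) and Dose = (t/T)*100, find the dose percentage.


T_allowed = 8 / 2^((82.5 - 90)/5) = 22.6274 hr
Dose = 2.0 / 22.6274 * 100 = 8.8388 %


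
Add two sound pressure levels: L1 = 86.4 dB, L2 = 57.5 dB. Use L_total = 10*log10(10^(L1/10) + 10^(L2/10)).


10^(86.4/10) = 4.36516e+08
10^(57.5/10) = 562341
Sum = 4.36516e+08 + 562341 = 4.37078e+08
L_total = 10*log10(4.37078e+08) = 86.406 dB


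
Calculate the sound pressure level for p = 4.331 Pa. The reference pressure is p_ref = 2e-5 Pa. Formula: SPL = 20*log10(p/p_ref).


p / p_ref = 4.331 / 2e-5 = 216550
SPL = 20 * log10(216550) = 106.71 dB


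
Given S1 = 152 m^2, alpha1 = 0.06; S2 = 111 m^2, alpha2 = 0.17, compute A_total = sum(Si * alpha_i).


152 * 0.06 = 9.12
111 * 0.17 = 18.87
A_total = 9.12 + 18.87 = 27.99 m^2


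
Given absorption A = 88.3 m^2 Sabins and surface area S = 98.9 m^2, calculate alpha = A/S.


Absorption coefficient = absorbed power / incident power
alpha = A / S = 88.3 / 98.9 = 0.89282


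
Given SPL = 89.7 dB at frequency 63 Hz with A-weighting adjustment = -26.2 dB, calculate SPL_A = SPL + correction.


A-weighting table: 63 Hz -> -26.2 dB correction
SPL_A = SPL + correction = 89.7 + (-26.2) = 63.5 dBA


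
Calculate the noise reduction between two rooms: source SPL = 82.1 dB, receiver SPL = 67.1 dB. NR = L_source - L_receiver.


NR = L_source - L_receiver (difference between source and receiving room levels)
NR = 82.1 - 67.1 = 15 dB


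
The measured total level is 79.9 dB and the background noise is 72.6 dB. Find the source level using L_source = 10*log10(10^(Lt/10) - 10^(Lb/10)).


10^(79.9/10) = 9.77237e+07
10^(72.6/10) = 1.8197e+07
Difference = 9.77237e+07 - 1.8197e+07 = 7.95267e+07
L_source = 10*log10(7.95267e+07) = 79.005 dB


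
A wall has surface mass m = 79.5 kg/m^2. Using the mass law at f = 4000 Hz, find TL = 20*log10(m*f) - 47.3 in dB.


m * f = 79.5 * 4000 = 318000
20*log10(318000) = 110.049 dB
TL = 110.049 - 47.3 = 62.749 dB


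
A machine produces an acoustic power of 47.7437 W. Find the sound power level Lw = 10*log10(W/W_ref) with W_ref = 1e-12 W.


W / W_ref = 47.7437 / 1e-12 = 4.77437e+13
Lw = 10 * log10(4.77437e+13) = 136.79 dB


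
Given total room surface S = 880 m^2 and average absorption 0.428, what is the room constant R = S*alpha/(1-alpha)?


R = 880 * 0.428 / (1 - 0.428) = 658.46 m^2


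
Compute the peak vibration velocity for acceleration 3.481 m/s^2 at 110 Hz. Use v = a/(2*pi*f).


omega = 2*pi*f = 2*pi*110 = 691.15 rad/s
v = a / omega = 3.481 / 691.15 = 0.0050365 m/s


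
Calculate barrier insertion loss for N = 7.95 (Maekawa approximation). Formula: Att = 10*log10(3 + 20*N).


3 + 20*N = 3 + 20*7.95 = 162
Att = 10*log10(162) = 22.095 dB


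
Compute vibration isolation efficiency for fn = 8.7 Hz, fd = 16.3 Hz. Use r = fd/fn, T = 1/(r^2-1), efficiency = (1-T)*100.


r = 16.3 / 8.7 = 1.87356
r^2 - 1 = 1.87356^2 - 1 = 2.51023
T = 1/2.51023 = 0.39837
Efficiency = (1 - 0.39837)*100 = 60.163 %


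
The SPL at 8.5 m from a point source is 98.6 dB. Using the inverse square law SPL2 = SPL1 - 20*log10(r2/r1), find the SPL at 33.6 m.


r2/r1 = 33.6/8.5 = 3.95294
Correction = 20*log10(3.95294) = 11.9384 dB
SPL2 = 98.6 - 11.9384 = 86.662 dB


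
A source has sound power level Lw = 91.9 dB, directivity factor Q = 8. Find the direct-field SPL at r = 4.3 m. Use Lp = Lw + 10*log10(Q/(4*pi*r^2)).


4*pi*r^2 = 4*pi*4.3^2 = 232.352 m^2
Q / (4*pi*r^2) = 8 / 232.352 = 0.0344305
Lp = 91.9 + 10*log10(0.0344305) = 77.269 dB


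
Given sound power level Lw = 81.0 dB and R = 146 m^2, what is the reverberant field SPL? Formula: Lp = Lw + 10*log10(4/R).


4/R = 4/146 = 0.0273973
Lp = 81.0 + 10*log10(0.0273973) = 65.377 dB


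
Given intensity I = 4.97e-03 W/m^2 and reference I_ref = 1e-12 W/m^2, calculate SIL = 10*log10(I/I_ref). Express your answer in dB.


I / I_ref = 4.97e-03 / 1e-12 = 4.97e+09
SIL = 10 * log10(4.97e+09) = 96.964 dB


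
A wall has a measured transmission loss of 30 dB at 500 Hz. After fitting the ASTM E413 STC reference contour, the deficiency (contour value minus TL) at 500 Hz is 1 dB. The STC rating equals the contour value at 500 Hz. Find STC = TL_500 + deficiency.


By ASTM E413, STC = value of the fitted reference contour at 500 Hz.
Contour value at 500 Hz = TL_500 + deficiency = 30 + 1 = 31
STC = 31


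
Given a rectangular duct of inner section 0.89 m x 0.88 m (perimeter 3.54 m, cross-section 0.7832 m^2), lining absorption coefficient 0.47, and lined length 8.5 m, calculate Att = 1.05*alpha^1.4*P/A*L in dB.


alpha^1.4 = 0.47^1.4 = 0.347486
Attenuation rate = 1.05 * alpha^1.4 * P / A
= 1.05 * 0.347486 * 3.54 / 0.7832 = 1.64914 dB/m
Total Att = 1.64914 * 8.5 = 14.018 dB


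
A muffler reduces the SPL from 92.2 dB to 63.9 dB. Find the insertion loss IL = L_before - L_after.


Insertion loss = SPL without muffler - SPL with muffler
IL = 92.2 - 63.9 = 28.3 dB


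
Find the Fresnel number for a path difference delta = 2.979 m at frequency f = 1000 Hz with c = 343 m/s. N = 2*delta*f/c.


N = 2*delta*f/c = 2*delta/lambda, where lambda = c/f
lambda = 343 / 1000 = 0.343 m
N = 2 * 2.979 / 0.343 = 17.37


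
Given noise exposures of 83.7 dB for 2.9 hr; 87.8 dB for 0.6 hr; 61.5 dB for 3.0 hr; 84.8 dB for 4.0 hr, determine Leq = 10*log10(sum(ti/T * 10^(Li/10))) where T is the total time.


T_total = 2.9 + 0.6 + 3.0 + 4.0 = 10.5 hr
(2.9/10.5) * 10^(83.7/10) = 6.47454e+07
(0.6/10.5) * 10^(87.8/10) = 3.4432e+07
(3.0/10.5) * 10^(61.5/10) = 403582
(4.0/10.5) * 10^(84.8/10) = 1.15046e+08
Sum = 6.47454e+07 + 3.4432e+07 + 403582 + 1.15046e+08 = 2.14627e+08
Leq = 10*log10(2.14627e+08) = 83.317 dB


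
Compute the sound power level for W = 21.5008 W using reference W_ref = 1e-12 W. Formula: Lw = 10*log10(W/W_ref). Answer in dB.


W / W_ref = 21.5008 / 1e-12 = 2.15008e+13
Lw = 10 * log10(2.15008e+13) = 133.32 dB


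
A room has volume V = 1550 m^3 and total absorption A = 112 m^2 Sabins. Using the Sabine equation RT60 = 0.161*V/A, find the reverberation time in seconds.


RT60 = 0.161 * 1550 / 112 = 2.2281 s


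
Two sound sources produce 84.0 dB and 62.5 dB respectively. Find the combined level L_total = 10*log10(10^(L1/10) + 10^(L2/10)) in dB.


10^(84.0/10) = 2.51189e+08
10^(62.5/10) = 1.77828e+06
Sum = 2.51189e+08 + 1.77828e+06 = 2.52967e+08
L_total = 10*log10(2.52967e+08) = 84.031 dB


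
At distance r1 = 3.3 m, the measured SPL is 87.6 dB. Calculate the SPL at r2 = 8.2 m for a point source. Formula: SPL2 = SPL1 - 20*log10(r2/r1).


r2/r1 = 8.2/3.3 = 2.48485
Correction = 20*log10(2.48485) = 7.906 dB
SPL2 = 87.6 - 7.906 = 79.694 dB


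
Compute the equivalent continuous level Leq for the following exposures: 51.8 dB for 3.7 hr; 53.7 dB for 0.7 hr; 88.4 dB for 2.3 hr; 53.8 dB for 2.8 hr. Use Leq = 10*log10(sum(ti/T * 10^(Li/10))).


T_total = 3.7 + 0.7 + 2.3 + 2.8 = 9.5 hr
(3.7/9.5) * 10^(51.8/10) = 58949.2
(0.7/9.5) * 10^(53.7/10) = 17273.3
(2.3/9.5) * 10^(88.4/10) = 1.67496e+08
(2.8/9.5) * 10^(53.8/10) = 70702.4
Sum = 58949.2 + 17273.3 + 1.67496e+08 + 70702.4 = 1.67643e+08
Leq = 10*log10(1.67643e+08) = 82.244 dB


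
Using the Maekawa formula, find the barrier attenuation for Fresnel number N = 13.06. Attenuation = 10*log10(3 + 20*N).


3 + 20*N = 3 + 20*13.06 = 264.2
Att = 10*log10(264.2) = 24.219 dB


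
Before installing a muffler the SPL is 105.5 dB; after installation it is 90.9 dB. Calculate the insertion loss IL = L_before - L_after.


Insertion loss = SPL without muffler - SPL with muffler
IL = 105.5 - 90.9 = 14.6 dB


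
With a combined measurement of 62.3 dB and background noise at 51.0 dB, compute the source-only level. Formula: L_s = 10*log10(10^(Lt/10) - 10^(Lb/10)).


10^(62.3/10) = 1.69824e+06
10^(51.0/10) = 125893
Difference = 1.69824e+06 - 125893 = 1.57235e+06
L_source = 10*log10(1.57235e+06) = 61.965 dB


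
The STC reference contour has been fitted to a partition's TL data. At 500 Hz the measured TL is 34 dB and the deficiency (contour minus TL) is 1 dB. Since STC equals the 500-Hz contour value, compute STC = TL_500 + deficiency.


By ASTM E413, STC = value of the fitted reference contour at 500 Hz.
Contour value at 500 Hz = TL_500 + deficiency = 34 + 1 = 35
STC = 35


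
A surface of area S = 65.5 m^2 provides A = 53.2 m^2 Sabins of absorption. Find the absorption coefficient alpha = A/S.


Absorption coefficient = absorbed power / incident power
alpha = A / S = 53.2 / 65.5 = 0.81221


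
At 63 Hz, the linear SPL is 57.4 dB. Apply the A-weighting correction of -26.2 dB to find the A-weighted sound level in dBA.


A-weighting table: 63 Hz -> -26.2 dB correction
SPL_A = SPL + correction = 57.4 + (-26.2) = 31.2 dBA


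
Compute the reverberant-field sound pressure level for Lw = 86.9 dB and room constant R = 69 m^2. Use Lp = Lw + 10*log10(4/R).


4/R = 4/69 = 0.057971
Lp = 86.9 + 10*log10(0.057971) = 74.532 dB


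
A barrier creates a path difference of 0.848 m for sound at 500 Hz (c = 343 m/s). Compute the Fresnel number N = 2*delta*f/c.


N = 2*delta*f/c = 2*delta/lambda, where lambda = c/f
lambda = 343 / 500 = 0.686 m
N = 2 * 0.848 / 0.686 = 2.4723


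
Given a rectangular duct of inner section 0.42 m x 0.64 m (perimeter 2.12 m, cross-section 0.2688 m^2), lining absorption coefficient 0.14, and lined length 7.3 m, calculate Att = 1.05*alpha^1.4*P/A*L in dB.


alpha^1.4 = 0.14^1.4 = 0.0637645
Attenuation rate = 1.05 * alpha^1.4 * P / A
= 1.05 * 0.0637645 * 2.12 / 0.2688 = 0.52805 dB/m
Total Att = 0.52805 * 7.3 = 3.8548 dB


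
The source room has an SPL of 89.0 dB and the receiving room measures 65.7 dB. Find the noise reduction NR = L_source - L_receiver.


NR = L_source - L_receiver (difference between source and receiving room levels)
NR = 89.0 - 65.7 = 23.3 dB


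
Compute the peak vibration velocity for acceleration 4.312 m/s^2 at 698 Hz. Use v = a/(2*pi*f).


omega = 2*pi*f = 2*pi*698 = 4385.66 rad/s
v = a / omega = 4.312 / 4385.66 = 0.0009832 m/s


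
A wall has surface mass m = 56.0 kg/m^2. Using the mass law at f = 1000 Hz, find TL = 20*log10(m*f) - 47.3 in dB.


m * f = 56.0 * 1000 = 56000
20*log10(56000) = 94.9638 dB
TL = 94.9638 - 47.3 = 47.664 dB


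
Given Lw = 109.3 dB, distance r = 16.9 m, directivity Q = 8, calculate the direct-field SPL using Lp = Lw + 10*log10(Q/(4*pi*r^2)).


4*pi*r^2 = 4*pi*16.9^2 = 3589.08 m^2
Q / (4*pi*r^2) = 8 / 3589.08 = 0.00222898
Lp = 109.3 + 10*log10(0.00222898) = 82.781 dB


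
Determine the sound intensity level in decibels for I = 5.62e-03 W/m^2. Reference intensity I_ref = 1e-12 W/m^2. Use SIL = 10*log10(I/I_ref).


I / I_ref = 5.62e-03 / 1e-12 = 5.62e+09
SIL = 10 * log10(5.62e+09) = 97.497 dB


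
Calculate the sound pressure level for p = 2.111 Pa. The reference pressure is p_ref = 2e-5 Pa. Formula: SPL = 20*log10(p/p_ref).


p / p_ref = 2.111 / 2e-5 = 105550
SPL = 20 * log10(105550) = 100.47 dB


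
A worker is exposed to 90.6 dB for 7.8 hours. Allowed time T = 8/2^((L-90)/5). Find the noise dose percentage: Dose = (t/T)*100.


T_allowed = 8 / 2^((90.6 - 90)/5) = 7.3615 hr
Dose = 7.8 / 7.3615 * 100 = 105.96 %


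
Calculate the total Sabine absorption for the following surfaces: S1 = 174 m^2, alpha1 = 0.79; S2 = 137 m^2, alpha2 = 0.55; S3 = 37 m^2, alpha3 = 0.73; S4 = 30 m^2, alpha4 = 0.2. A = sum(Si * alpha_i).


174 * 0.79 = 137.46
137 * 0.55 = 75.35
37 * 0.73 = 27.01
30 * 0.2 = 6
A_total = 137.46 + 75.35 + 27.01 + 6 = 245.82 m^2


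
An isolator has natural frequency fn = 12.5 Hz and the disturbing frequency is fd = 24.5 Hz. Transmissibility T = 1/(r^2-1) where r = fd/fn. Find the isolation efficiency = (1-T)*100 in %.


r = 24.5 / 12.5 = 1.96
r^2 - 1 = 1.96^2 - 1 = 2.8416
T = 1/2.8416 = 0.351914
Efficiency = (1 - 0.351914)*100 = 64.809 %


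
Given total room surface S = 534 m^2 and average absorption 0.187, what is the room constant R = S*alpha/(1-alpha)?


R = 534 * 0.187 / (1 - 0.187) = 122.83 m^2


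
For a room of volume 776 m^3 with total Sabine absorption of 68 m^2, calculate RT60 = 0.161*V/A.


RT60 = 0.161 * 776 / 68 = 1.8373 s


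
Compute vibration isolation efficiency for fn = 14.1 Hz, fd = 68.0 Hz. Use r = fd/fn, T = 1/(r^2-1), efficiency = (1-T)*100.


r = 68.0 / 14.1 = 4.8227
r^2 - 1 = 4.8227^2 - 1 = 22.2584
T = 1/22.2584 = 0.0449269
Efficiency = (1 - 0.0449269)*100 = 95.507 %


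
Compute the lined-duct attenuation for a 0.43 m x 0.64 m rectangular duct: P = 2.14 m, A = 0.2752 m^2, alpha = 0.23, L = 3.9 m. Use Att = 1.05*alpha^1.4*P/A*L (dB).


alpha^1.4 = 0.23^1.4 = 0.127767
Attenuation rate = 1.05 * alpha^1.4 * P / A
= 1.05 * 0.127767 * 2.14 / 0.2752 = 1.04321 dB/m
Total Att = 1.04321 * 3.9 = 4.0685 dB


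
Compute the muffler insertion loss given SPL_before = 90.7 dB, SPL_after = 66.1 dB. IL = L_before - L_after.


Insertion loss = SPL without muffler - SPL with muffler
IL = 90.7 - 66.1 = 24.6 dB


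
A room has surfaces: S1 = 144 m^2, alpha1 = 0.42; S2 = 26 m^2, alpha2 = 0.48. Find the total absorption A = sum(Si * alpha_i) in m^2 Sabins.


144 * 0.42 = 60.48
26 * 0.48 = 12.48
A_total = 60.48 + 12.48 = 72.96 m^2


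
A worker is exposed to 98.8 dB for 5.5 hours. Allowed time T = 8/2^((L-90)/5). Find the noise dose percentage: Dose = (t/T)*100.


T_allowed = 8 / 2^((98.8 - 90)/5) = 2.36199 hr
Dose = 5.5 / 2.36199 * 100 = 232.85 %


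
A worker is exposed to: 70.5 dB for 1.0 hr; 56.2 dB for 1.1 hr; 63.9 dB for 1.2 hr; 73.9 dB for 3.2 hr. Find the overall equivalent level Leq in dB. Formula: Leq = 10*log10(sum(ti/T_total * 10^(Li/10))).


T_total = 1.0 + 1.1 + 1.2 + 3.2 = 6.5 hr
(1.0/6.5) * 10^(70.5/10) = 1.72618e+06
(1.1/6.5) * 10^(56.2/10) = 70547.1
(1.2/6.5) * 10^(63.9/10) = 453177
(3.2/6.5) * 10^(73.9/10) = 1.20847e+07
Sum = 1.72618e+06 + 70547.1 + 453177 + 1.20847e+07 = 1.43346e+07
Leq = 10*log10(1.43346e+07) = 71.564 dB


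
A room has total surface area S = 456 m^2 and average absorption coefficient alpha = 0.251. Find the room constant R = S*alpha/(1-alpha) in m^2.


R = 456 * 0.251 / (1 - 0.251) = 152.81 m^2


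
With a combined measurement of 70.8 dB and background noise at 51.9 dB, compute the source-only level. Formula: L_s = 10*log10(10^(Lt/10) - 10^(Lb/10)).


10^(70.8/10) = 1.20226e+07
10^(51.9/10) = 154882
Difference = 1.20226e+07 - 154882 = 1.18677e+07
L_source = 10*log10(1.18677e+07) = 70.744 dB


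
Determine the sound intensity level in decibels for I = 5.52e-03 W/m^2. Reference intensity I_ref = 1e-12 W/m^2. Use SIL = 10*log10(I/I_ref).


I / I_ref = 5.52e-03 / 1e-12 = 5.52e+09
SIL = 10 * log10(5.52e+09) = 97.419 dB


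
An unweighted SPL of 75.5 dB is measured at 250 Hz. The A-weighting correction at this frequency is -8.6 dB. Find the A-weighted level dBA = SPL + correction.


A-weighting table: 250 Hz -> -8.6 dB correction
SPL_A = SPL + correction = 75.5 + (-8.6) = 66.9 dBA


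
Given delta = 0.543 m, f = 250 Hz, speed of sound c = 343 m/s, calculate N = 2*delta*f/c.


N = 2*delta*f/c = 2*delta/lambda, where lambda = c/f
lambda = 343 / 250 = 1.372 m
N = 2 * 0.543 / 1.372 = 0.79155


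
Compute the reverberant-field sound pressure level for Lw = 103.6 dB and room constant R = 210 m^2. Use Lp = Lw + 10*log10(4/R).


4/R = 4/210 = 0.0190476
Lp = 103.6 + 10*log10(0.0190476) = 86.398 dB


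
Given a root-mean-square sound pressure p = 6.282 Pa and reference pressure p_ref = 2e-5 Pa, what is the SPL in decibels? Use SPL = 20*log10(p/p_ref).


p / p_ref = 6.282 / 2e-5 = 314100
SPL = 20 * log10(314100) = 109.94 dB


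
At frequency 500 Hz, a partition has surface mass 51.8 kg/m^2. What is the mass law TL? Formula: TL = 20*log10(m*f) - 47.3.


m * f = 51.8 * 500 = 25900
20*log10(25900) = 88.266 dB
TL = 88.266 - 47.3 = 40.966 dB


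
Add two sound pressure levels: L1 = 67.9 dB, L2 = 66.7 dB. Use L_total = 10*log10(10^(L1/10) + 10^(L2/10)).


10^(67.9/10) = 6.16595e+06
10^(66.7/10) = 4.67735e+06
Sum = 6.16595e+06 + 4.67735e+06 = 1.08433e+07
L_total = 10*log10(1.08433e+07) = 70.352 dB


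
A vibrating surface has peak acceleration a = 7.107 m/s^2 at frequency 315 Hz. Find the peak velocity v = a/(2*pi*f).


omega = 2*pi*f = 2*pi*315 = 1979.2 rad/s
v = a / omega = 7.107 / 1979.2 = 0.0035908 m/s


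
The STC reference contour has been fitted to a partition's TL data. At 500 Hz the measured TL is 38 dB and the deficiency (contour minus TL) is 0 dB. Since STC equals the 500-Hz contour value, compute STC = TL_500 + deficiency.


By ASTM E413, STC = value of the fitted reference contour at 500 Hz.
Contour value at 500 Hz = TL_500 + deficiency = 38 + 0 = 38
STC = 38


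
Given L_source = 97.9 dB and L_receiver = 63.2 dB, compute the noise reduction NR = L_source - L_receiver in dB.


NR = L_source - L_receiver (difference between source and receiving room levels)
NR = 97.9 - 63.2 = 34.7 dB


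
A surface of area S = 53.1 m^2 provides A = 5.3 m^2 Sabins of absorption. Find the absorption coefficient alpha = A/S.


Absorption coefficient = absorbed power / incident power
alpha = A / S = 5.3 / 53.1 = 0.099812


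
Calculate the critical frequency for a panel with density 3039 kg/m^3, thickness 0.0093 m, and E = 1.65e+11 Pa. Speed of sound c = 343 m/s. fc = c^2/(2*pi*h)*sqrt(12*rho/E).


12*rho/E = 12*3039/1.65e+11 = 2.21018e-07
sqrt(12*rho/E) = sqrt(2.21018e-07) = 0.000470126
c^2/(2*pi*h) = 343^2/(2*pi*0.0093) = 2.01338e+06
fc = 2.01338e+06 * 0.000470126 = 946.54 Hz


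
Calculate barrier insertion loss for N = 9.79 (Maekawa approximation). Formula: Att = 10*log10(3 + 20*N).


3 + 20*N = 3 + 20*9.79 = 198.8
Att = 10*log10(198.8) = 22.984 dB


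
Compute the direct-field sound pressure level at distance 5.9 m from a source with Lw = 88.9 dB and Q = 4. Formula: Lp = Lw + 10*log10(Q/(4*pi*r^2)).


4*pi*r^2 = 4*pi*5.9^2 = 437.435 m^2
Q / (4*pi*r^2) = 4 / 437.435 = 0.00914422
Lp = 88.9 + 10*log10(0.00914422) = 68.511 dB


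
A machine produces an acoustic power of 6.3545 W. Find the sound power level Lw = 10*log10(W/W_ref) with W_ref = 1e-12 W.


W / W_ref = 6.3545 / 1e-12 = 6.3545e+12
Lw = 10 * log10(6.3545e+12) = 128.03 dB


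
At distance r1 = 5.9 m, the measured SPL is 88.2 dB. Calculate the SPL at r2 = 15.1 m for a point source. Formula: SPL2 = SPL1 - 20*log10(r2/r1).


r2/r1 = 15.1/5.9 = 2.55932
Correction = 20*log10(2.55932) = 8.16249 dB
SPL2 = 88.2 - 8.16249 = 80.038 dB


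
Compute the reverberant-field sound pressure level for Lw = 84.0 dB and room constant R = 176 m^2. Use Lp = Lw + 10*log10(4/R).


4/R = 4/176 = 0.0227273
Lp = 84.0 + 10*log10(0.0227273) = 67.565 dB


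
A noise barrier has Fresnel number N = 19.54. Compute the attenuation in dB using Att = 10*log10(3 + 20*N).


3 + 20*N = 3 + 20*19.54 = 393.8
Att = 10*log10(393.8) = 25.953 dB


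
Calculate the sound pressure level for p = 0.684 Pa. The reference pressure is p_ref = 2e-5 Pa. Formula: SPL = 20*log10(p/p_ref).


p / p_ref = 0.684 / 2e-5 = 34200
SPL = 20 * log10(34200) = 90.681 dB


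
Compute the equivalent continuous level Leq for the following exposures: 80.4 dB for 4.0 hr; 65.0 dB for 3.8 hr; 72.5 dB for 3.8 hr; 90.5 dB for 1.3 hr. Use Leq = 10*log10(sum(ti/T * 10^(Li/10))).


T_total = 4.0 + 3.8 + 3.8 + 1.3 = 12.9 hr
(4.0/12.9) * 10^(80.4/10) = 3.39993e+07
(3.8/12.9) * 10^(65.0/10) = 931524
(3.8/12.9) * 10^(72.5/10) = 5.23834e+06
(1.3/12.9) * 10^(90.5/10) = 1.13072e+08
Sum = 3.39993e+07 + 931524 + 5.23834e+06 + 1.13072e+08 = 1.53241e+08
Leq = 10*log10(1.53241e+08) = 81.854 dB


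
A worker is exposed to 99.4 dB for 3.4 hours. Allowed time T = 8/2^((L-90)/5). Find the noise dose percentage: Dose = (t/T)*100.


T_allowed = 8 / 2^((99.4 - 90)/5) = 2.17347 hr
Dose = 3.4 / 2.17347 * 100 = 156.43 %


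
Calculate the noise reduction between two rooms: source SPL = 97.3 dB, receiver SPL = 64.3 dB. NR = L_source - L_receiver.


NR = L_source - L_receiver (difference between source and receiving room levels)
NR = 97.3 - 64.3 = 33 dB


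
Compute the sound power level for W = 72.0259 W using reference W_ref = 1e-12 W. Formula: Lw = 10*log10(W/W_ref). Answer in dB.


W / W_ref = 72.0259 / 1e-12 = 7.20259e+13
Lw = 10 * log10(7.20259e+13) = 138.57 dB


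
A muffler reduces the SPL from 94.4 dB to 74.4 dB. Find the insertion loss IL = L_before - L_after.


Insertion loss = SPL without muffler - SPL with muffler
IL = 94.4 - 74.4 = 20 dB


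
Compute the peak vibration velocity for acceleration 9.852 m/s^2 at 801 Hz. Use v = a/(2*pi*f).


omega = 2*pi*f = 2*pi*801 = 5032.83 rad/s
v = a / omega = 9.852 / 5032.83 = 0.0019575 m/s


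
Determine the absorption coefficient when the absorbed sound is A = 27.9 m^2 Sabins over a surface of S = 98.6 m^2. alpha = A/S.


Absorption coefficient = absorbed power / incident power
alpha = A / S = 27.9 / 98.6 = 0.28296


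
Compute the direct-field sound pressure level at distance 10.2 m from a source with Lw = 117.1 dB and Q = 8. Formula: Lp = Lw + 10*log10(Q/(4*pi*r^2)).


4*pi*r^2 = 4*pi*10.2^2 = 1307.41 m^2
Q / (4*pi*r^2) = 8 / 1307.41 = 0.00611897
Lp = 117.1 + 10*log10(0.00611897) = 94.967 dB


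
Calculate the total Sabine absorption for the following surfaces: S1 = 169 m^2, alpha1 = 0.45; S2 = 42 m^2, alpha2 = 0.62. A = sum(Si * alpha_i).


169 * 0.45 = 76.05
42 * 0.62 = 26.04
A_total = 76.05 + 26.04 = 102.09 m^2


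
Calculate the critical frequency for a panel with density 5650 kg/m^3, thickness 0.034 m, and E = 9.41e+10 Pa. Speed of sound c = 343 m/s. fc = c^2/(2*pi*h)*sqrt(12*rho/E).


12*rho/E = 12*5650/9.41e+10 = 7.2051e-07
sqrt(12*rho/E) = sqrt(7.2051e-07) = 0.000848829
c^2/(2*pi*h) = 343^2/(2*pi*0.034) = 550718
fc = 550718 * 0.000848829 = 467.47 Hz


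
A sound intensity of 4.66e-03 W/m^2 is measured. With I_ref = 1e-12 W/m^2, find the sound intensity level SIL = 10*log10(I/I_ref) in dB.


I / I_ref = 4.66e-03 / 1e-12 = 4.66e+09
SIL = 10 * log10(4.66e+09) = 96.684 dB


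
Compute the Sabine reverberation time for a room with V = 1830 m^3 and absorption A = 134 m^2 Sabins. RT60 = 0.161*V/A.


RT60 = 0.161 * 1830 / 134 = 2.1987 s


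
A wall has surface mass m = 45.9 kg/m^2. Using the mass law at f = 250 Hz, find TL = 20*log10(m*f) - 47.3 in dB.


m * f = 45.9 * 250 = 11475
20*log10(11475) = 81.1951 dB
TL = 81.1951 - 47.3 = 33.895 dB


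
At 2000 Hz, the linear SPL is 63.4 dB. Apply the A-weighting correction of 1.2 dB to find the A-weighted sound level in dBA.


A-weighting table: 2000 Hz -> 1.2 dB correction
SPL_A = SPL + correction = 63.4 + (1.2) = 64.6 dBA


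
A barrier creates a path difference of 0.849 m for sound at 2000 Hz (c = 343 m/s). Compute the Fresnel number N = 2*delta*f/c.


N = 2*delta*f/c = 2*delta/lambda, where lambda = c/f
lambda = 343 / 2000 = 0.1715 m
N = 2 * 0.849 / 0.1715 = 9.9009


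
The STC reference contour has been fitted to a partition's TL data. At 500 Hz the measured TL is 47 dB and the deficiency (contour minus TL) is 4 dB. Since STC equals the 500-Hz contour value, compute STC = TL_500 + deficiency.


By ASTM E413, STC = value of the fitted reference contour at 500 Hz.
Contour value at 500 Hz = TL_500 + deficiency = 47 + 4 = 51
STC = 51


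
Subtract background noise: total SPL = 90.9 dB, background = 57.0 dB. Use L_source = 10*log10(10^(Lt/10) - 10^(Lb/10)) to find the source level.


10^(90.9/10) = 1.23027e+09
10^(57.0/10) = 501187
Difference = 1.23027e+09 - 501187 = 1.22977e+09
L_source = 10*log10(1.22977e+09) = 90.898 dB


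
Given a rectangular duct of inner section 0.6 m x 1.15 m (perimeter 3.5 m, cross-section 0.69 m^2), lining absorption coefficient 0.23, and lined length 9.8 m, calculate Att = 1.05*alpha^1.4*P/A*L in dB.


alpha^1.4 = 0.23^1.4 = 0.127767
Attenuation rate = 1.05 * alpha^1.4 * P / A
= 1.05 * 0.127767 * 3.5 / 0.69 = 0.680498 dB/m
Total Att = 0.680498 * 9.8 = 6.6689 dB


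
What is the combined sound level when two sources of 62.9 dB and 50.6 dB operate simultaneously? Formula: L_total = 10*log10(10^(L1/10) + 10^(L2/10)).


10^(62.9/10) = 1.94984e+06
10^(50.6/10) = 114815
Sum = 1.94984e+06 + 114815 = 2.06466e+06
L_total = 10*log10(2.06466e+06) = 63.148 dB


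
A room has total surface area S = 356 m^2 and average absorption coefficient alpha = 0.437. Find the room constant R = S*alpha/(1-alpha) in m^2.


R = 356 * 0.437 / (1 - 0.437) = 276.33 m^2


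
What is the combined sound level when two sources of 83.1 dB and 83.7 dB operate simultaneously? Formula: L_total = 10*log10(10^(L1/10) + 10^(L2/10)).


10^(83.1/10) = 2.04174e+08
10^(83.7/10) = 2.34423e+08
Sum = 2.04174e+08 + 2.34423e+08 = 4.38597e+08
L_total = 10*log10(4.38597e+08) = 86.421 dB


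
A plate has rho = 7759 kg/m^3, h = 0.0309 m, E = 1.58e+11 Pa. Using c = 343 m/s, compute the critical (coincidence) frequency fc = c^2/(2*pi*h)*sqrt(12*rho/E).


12*rho/E = 12*7759/1.58e+11 = 5.89291e-07
sqrt(12*rho/E) = sqrt(5.89291e-07) = 0.000767653
c^2/(2*pi*h) = 343^2/(2*pi*0.0309) = 605968
fc = 605968 * 0.000767653 = 465.17 Hz


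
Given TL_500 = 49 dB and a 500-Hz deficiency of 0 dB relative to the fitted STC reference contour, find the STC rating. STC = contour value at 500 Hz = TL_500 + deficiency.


By ASTM E413, STC = value of the fitted reference contour at 500 Hz.
Contour value at 500 Hz = TL_500 + deficiency = 49 + 0 = 49
STC = 49


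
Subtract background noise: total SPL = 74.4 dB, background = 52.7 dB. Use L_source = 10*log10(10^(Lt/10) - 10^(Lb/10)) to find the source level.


10^(74.4/10) = 2.75423e+07
10^(52.7/10) = 186209
Difference = 2.75423e+07 - 186209 = 2.73561e+07
L_source = 10*log10(2.73561e+07) = 74.371 dB


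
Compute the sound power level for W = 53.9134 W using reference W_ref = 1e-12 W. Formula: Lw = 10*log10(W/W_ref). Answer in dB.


W / W_ref = 53.9134 / 1e-12 = 5.39134e+13
Lw = 10 * log10(5.39134e+13) = 137.32 dB


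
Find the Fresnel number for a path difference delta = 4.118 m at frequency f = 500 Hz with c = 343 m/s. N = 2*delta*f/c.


N = 2*delta*f/c = 2*delta/lambda, where lambda = c/f
lambda = 343 / 500 = 0.686 m
N = 2 * 4.118 / 0.686 = 12.006


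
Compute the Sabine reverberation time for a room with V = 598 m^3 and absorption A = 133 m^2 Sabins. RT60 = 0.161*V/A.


RT60 = 0.161 * 598 / 133 = 0.72389 s


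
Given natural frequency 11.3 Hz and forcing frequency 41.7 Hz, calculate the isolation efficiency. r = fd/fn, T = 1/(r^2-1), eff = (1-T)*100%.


r = 41.7 / 11.3 = 3.69027
r^2 - 1 = 3.69027^2 - 1 = 12.6181
T = 1/12.6181 = 0.0792512
Efficiency = (1 - 0.0792512)*100 = 92.075 %


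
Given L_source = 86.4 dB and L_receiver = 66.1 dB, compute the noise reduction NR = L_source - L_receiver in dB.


NR = L_source - L_receiver (difference between source and receiving room levels)
NR = 86.4 - 66.1 = 20.3 dB


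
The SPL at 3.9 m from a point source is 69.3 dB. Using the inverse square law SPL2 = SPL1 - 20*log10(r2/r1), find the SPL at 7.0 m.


r2/r1 = 7.0/3.9 = 1.79487
Correction = 20*log10(1.79487) = 5.08066 dB
SPL2 = 69.3 - 5.08066 = 64.219 dB


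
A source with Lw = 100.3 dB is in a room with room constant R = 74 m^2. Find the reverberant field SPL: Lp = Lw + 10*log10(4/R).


4/R = 4/74 = 0.0540541
Lp = 100.3 + 10*log10(0.0540541) = 87.628 dB


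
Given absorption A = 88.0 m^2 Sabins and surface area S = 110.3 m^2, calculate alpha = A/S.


Absorption coefficient = absorbed power / incident power
alpha = A / S = 88.0 / 110.3 = 0.79782


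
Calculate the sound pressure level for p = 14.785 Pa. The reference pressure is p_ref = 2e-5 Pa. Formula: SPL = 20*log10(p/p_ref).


p / p_ref = 14.785 / 2e-5 = 739250
SPL = 20 * log10(739250) = 117.38 dB


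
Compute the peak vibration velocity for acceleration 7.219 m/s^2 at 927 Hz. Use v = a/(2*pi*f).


omega = 2*pi*f = 2*pi*927 = 5824.51 rad/s
v = a / omega = 7.219 / 5824.51 = 0.0012394 m/s


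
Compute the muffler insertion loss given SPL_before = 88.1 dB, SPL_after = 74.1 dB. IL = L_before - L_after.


Insertion loss = SPL without muffler - SPL with muffler
IL = 88.1 - 74.1 = 14 dB


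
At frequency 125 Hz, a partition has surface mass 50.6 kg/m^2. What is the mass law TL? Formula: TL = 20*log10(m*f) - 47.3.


m * f = 50.6 * 125 = 6325
20*log10(6325) = 76.0212 dB
TL = 76.0212 - 47.3 = 28.721 dB


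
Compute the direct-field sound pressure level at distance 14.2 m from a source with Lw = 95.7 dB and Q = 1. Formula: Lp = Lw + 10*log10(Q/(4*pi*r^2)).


4*pi*r^2 = 4*pi*14.2^2 = 2533.88 m^2
Q / (4*pi*r^2) = 1 / 2533.88 = 0.000394652
Lp = 95.7 + 10*log10(0.000394652) = 61.662 dB


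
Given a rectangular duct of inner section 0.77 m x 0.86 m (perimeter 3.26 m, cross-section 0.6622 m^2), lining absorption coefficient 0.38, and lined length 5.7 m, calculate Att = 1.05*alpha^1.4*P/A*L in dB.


alpha^1.4 = 0.38^1.4 = 0.258046
Attenuation rate = 1.05 * alpha^1.4 * P / A
= 1.05 * 0.258046 * 3.26 / 0.6622 = 1.33387 dB/m
Total Att = 1.33387 * 5.7 = 7.6031 dB


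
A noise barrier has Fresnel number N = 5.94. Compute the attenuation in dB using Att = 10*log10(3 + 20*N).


3 + 20*N = 3 + 20*5.94 = 121.8
Att = 10*log10(121.8) = 20.856 dB


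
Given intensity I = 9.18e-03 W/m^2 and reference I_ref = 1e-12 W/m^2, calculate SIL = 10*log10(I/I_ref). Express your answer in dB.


I / I_ref = 9.18e-03 / 1e-12 = 9.18e+09
SIL = 10 * log10(9.18e+09) = 99.628 dB
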